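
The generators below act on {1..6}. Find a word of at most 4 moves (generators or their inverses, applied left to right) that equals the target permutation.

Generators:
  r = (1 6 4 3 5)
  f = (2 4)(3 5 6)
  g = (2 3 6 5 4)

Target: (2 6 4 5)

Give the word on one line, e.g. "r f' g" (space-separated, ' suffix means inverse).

  after r': (1 5 3 4 6)
  after r': (1 3 6 5 4)
  after f': (1 6 3 5 2 4)
  after r': (2 6 4 5)

r' r' f' r'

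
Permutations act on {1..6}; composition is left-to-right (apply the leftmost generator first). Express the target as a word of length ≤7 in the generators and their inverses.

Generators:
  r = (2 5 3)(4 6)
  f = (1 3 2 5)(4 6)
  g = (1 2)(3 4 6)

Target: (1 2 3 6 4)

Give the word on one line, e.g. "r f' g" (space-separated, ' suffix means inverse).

  after f: (1 3 2 5)(4 6)
  after r: (1 2 3 5)
  after g': (2 6 4 3 5)
  after r: (2 4)
  after g': (1 2 3 6 4)

f r g' r g'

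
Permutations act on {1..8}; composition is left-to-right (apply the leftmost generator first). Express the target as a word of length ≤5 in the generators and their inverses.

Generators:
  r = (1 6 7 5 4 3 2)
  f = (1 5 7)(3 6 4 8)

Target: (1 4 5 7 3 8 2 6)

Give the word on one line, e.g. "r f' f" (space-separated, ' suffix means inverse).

f' r r

  after f': (1 7 5)(3 8 4 6)
  after r: (1 5 6 2)(3 8)(4 7)
  after r: (1 4 5 7 3 8 2 6)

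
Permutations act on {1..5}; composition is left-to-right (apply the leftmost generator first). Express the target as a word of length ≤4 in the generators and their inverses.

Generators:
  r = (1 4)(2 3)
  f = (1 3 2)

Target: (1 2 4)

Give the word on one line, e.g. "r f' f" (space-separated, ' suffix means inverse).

f r'

  after f: (1 3 2)
  after r': (1 2 4)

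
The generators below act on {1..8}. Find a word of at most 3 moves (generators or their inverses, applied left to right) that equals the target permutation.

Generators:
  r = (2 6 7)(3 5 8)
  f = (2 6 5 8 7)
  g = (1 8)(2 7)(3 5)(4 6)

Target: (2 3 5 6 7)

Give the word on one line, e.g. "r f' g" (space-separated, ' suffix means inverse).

r f r'

  after r: (2 6 7)(3 5 8)
  after f: (2 5 7 6)(3 8)
  after r': (2 3 5 6 7)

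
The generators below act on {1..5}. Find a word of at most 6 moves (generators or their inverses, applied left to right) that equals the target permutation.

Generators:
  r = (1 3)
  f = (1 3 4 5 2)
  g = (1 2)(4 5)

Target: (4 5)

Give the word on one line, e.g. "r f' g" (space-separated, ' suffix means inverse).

f r' f' g

  after f: (1 3 4 5 2)
  after r': (2 3 4 5)
  after f': (1 2)
  after g: (4 5)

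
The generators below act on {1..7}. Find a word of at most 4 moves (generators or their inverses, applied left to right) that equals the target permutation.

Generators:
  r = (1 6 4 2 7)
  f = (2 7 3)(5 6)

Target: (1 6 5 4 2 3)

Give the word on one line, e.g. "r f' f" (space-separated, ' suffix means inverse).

  after f': (2 3 7)(5 6)
  after r: (1 6 5 4 2 3)

f' r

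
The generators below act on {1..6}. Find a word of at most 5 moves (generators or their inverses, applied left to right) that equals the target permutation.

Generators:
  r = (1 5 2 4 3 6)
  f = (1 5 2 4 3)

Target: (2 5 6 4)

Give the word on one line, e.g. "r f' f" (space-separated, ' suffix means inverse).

  after f: (1 5 2 4 3)
  after r: (1 2 3 5 4 6)
  after r: (1 4)(2 6 5 3)
  after r: (1 3 4 5 6 2)
  after f: (2 5 6 4)

f r r r f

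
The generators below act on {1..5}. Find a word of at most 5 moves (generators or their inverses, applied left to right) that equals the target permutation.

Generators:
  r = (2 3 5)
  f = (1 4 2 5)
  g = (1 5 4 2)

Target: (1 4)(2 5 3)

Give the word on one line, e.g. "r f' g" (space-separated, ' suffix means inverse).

f' f' g' r'

  after f': (1 5 2 4)
  after f': (1 2)(4 5)
  after g': (1 4)
  after r': (1 4)(2 5 3)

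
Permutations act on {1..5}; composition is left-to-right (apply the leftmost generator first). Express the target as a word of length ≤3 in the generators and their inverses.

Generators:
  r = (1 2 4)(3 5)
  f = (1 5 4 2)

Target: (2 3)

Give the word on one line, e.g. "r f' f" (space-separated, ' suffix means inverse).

r' f r'

  after r': (1 4 2)(3 5)
  after f: (1 2 5 3 4)
  after r': (2 3)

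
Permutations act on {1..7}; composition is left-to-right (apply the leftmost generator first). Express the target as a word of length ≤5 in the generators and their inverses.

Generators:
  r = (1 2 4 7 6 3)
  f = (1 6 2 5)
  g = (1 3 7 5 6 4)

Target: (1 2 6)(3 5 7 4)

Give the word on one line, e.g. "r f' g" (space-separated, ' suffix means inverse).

g r r g g

  after g: (1 3 7 5 6 4)
  after r: (2 4)(3 6 7 5)
  after r: (1 2 7 5)
  after g: (1 2 5 3 7 6 4)
  after g: (1 2 6)(3 5 7 4)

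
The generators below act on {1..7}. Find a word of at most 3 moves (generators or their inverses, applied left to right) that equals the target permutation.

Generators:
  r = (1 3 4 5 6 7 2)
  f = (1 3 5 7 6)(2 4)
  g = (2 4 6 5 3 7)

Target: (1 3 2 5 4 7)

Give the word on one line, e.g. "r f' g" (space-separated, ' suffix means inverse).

g r

  after g: (2 4 6 5 3 7)
  after r: (1 3 2 5 4 7)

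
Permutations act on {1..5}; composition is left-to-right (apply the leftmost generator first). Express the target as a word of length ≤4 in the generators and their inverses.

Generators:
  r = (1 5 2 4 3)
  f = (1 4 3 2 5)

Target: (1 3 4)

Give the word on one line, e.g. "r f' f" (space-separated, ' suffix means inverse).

f r

  after f: (1 4 3 2 5)
  after r: (1 3 4)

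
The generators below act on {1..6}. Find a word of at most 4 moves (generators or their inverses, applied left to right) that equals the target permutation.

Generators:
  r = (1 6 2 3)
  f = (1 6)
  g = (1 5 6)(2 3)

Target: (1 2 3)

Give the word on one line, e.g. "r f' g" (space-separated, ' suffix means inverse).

  after f: (1 6)
  after r: (1 2 3)

f r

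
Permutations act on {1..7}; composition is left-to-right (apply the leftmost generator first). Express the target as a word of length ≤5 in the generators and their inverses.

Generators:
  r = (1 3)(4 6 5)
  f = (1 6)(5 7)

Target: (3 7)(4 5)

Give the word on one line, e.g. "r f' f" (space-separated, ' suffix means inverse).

  after f: (1 6)(5 7)
  after r': (1 4 5 7 6 3)
  after f: (1 4 7)(3 6)
  after r: (1 6)(3 5 4 7)
  after f': (3 7)(4 5)

f r' f r f'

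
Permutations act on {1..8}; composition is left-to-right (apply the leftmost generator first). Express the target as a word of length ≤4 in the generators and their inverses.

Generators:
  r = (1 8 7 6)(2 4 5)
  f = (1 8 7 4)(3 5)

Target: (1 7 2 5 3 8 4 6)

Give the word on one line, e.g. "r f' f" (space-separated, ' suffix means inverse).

  after f: (1 8 7 4)(3 5)
  after r': (2 5 3 4 6 7)
  after f: (1 8 7 2 3)(4 6)
  after f: (1 7 2 5 3 8 4 6)

f r' f f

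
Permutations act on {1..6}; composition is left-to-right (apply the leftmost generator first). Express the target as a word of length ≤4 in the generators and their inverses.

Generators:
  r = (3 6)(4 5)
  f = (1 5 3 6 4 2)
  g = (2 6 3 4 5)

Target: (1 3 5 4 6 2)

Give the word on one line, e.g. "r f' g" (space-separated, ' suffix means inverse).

f g g r'

  after f: (1 5 3 6 4 2)
  after g: (1 2)(4 6 5)
  after g: (1 6 2)(3 4)
  after r': (1 3 5 4 6 2)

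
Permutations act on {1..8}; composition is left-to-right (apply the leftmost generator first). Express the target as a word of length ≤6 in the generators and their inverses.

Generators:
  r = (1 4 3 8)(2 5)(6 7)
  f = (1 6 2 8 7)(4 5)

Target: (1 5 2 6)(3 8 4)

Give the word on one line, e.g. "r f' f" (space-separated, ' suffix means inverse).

f f r' r' r'

  after f: (1 6 2 8 7)(4 5)
  after f: (1 2 7 6 8)
  after r': (1 5 2 6 3 4)
  after r': (1 2 7 6 4 8 3)
  after r': (1 5 2 6)(3 8 4)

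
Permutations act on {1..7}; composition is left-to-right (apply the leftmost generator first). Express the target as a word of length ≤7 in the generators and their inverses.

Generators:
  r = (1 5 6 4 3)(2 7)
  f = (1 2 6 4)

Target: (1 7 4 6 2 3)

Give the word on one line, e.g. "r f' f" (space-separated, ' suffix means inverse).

f r' f' r' r'

  after f: (1 2 6 4)
  after r': (1 7 2 5)(3 4)
  after f': (1 7)(2 5 4 3 6)
  after r': (1 2)(3 5 6 7)
  after r': (1 7 4 6 2 3)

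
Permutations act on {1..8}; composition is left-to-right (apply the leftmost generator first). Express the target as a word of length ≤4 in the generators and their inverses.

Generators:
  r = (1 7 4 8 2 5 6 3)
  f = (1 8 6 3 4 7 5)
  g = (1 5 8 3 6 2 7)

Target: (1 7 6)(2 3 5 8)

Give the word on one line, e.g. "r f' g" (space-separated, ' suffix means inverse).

g' r g f

  after g': (1 7 2 6 3 8 5)
  after r: (1 4 8 6)(2 3)(5 7)
  after g: (1 4 3 7 8 2 6 5)
  after f: (1 7 6)(2 3 5 8)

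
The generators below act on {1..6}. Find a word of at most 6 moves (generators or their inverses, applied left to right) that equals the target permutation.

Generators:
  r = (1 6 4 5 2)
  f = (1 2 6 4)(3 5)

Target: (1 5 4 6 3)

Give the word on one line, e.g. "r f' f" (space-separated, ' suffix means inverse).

  after f: (1 2 6 4)(3 5)
  after r: (2 4 6 5 3)
  after f: (1 2)(3 6)
  after r': (1 5 4 6 3)

f r f r'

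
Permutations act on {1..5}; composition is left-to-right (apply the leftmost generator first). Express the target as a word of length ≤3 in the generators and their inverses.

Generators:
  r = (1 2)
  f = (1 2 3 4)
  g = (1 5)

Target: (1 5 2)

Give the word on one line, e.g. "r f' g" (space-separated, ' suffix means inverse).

  after g: (1 5)
  after r': (1 5 2)

g r'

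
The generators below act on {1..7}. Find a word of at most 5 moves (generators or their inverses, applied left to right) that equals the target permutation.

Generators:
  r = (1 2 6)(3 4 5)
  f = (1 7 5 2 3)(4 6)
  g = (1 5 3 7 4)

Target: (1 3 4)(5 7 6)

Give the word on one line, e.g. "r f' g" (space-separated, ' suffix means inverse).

  after r': (1 6 2)(3 5 4)
  after f: (1 4)(2 7 5 6 3)
  after g: (2 4 5 6 7 3)
  after r: (1 2 5)(3 6 7 4)
  after f: (1 3 4)(5 7 6)

r' f g r f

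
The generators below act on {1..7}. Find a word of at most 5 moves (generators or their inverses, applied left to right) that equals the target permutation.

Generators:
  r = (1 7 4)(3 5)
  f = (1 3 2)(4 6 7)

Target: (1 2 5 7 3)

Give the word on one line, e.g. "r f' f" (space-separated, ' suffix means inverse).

r' f' r' f'

  after r': (1 4 7)(3 5)
  after f': (1 7 2 3 5)(4 6)
  after r': (2 5 4 6 7)
  after f': (1 2 5 7 3)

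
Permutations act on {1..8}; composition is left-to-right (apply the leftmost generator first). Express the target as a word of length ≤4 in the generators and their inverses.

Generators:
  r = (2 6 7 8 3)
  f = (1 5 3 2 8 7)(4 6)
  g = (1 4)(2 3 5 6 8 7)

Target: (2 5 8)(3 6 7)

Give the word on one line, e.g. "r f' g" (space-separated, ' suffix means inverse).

g g

  after g: (1 4)(2 3 5 6 8 7)
  after g: (2 5 8)(3 6 7)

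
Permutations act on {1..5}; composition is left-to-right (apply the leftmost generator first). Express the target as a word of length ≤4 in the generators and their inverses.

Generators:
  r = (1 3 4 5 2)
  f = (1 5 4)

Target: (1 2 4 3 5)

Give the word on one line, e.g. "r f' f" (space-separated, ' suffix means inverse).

r' f

  after r': (1 2 5 4 3)
  after f: (1 2 4 3 5)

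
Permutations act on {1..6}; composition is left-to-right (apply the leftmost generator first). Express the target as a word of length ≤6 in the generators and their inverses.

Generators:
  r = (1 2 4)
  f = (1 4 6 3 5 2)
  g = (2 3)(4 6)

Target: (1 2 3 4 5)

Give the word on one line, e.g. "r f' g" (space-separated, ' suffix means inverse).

f' r g' f g

  after f': (1 2 5 3 6 4)
  after r: (1 4 2 5 3 6)
  after g': (1 6)(2 5)(3 4)
  after f: (1 3 6 4 5)
  after g: (1 2 3 4 5)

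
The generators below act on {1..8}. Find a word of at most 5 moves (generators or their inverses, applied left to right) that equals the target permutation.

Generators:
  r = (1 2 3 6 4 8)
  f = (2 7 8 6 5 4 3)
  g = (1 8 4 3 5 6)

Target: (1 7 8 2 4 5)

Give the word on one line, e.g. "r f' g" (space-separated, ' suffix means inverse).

  after f': (2 3 4 5 6 8 7)
  after g: (1 8 7 2 5)(4 6)
  after r': (1 4 3 2 5 8 7)
  after g': (1 8 7 6 5)(2 3)
  after f': (1 7 8 2 4 5)

f' g r' g' f'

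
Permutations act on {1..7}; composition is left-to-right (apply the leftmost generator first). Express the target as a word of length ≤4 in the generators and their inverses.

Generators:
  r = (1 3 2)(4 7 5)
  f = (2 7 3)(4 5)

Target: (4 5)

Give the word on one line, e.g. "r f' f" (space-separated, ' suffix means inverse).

  after f: (2 7 3)(4 5)
  after f: (2 3 7)
  after f: (4 5)

f f f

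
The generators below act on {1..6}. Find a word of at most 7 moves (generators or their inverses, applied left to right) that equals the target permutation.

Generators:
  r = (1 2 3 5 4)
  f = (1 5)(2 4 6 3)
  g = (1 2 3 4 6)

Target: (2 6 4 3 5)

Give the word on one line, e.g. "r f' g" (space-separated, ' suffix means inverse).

  after r': (1 4 5 3 2)
  after f': (1 2 5 6 4)
  after f': (1 3 6 2)(4 5)
  after g': (1 2 6)(3 4 5)
  after r': (2 6 4 3 5)

r' f' f' g' r'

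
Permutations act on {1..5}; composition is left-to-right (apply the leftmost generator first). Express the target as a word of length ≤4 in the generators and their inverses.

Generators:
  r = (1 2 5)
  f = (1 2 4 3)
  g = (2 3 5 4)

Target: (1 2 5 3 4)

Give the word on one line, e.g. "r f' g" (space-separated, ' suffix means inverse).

  after f: (1 2 4 3)
  after r': (2 4 3 5)
  after g: (3 4 5)
  after r: (1 2 5 3 4)

f r' g r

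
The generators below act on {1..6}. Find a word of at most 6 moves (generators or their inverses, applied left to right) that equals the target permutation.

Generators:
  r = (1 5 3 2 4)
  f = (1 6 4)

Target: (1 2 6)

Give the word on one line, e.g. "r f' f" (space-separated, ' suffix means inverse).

f' r f' r'

  after f': (1 4 6)
  after r: (2 4 6 5 3)
  after f': (1 4)(2 6 5 3)
  after r': (1 2 6)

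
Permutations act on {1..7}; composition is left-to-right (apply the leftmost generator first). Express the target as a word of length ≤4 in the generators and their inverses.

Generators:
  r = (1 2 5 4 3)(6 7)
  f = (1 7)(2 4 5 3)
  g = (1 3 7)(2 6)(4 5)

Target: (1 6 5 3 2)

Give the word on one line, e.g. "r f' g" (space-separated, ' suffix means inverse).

  after f: (1 7)(2 4 5 3)
  after g': (1 3 6 2 5)
  after f: (1 2 3 6 4 5 7)
  after g': (1 6 5 3 2)

f g' f g'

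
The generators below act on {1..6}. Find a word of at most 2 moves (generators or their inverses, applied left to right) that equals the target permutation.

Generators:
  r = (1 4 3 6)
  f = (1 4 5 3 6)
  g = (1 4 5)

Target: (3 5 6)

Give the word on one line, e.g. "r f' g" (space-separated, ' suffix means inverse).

  after g: (1 4 5)
  after f': (3 5 6)

g f'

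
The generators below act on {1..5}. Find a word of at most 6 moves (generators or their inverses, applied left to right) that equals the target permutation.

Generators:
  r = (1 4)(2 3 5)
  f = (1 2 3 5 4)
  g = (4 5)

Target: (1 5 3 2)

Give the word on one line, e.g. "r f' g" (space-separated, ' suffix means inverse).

  after g': (4 5)
  after f: (1 2 3 5)
  after f: (1 3 4)(2 5)
  after g: (1 3 5 2 4)
  after r: (1 5 3 2)

g' f f g r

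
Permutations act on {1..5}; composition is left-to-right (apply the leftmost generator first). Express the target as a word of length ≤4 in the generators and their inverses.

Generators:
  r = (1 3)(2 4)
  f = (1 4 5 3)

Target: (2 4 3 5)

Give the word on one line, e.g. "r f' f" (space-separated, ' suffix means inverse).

  after f': (1 3 5 4)
  after r: (2 4 3 5)
  after r: (1 3 5 4)
  after r: (2 4 3 5)

f' r r r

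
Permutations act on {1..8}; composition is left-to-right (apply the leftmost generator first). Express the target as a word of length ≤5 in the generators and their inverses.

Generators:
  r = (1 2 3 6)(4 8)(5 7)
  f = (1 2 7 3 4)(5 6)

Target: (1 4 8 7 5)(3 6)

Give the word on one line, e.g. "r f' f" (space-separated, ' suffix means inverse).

  after r: (1 2 3 6)(4 8)(5 7)
  after f': (2 7 6 4 8 3 5)
  after f': (1 4 8 7 5)(3 6)

r f' f'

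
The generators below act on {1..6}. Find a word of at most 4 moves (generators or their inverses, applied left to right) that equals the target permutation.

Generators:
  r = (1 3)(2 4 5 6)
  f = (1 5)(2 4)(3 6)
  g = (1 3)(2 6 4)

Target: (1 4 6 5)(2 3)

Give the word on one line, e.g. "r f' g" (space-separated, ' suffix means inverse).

  after g: (1 3)(2 6 4)
  after f': (1 6 2 3 5)
  after r': (1 5 3 4 2)
  after r': (1 4 6 5)(2 3)

g f' r' r'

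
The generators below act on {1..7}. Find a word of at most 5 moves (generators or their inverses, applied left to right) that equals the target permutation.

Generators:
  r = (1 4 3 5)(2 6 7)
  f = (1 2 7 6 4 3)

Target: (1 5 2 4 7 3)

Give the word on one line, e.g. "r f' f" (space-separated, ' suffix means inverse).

  after r': (1 5 3 4)(2 7 6)
  after f: (1 5)(2 6 7 4)
  after f: (1 5 2 4 7 3)

r' f f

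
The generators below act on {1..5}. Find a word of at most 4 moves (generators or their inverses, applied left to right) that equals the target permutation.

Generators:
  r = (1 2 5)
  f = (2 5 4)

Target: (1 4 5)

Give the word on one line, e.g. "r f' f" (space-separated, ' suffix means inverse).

  after f': (2 4 5)
  after r': (1 5)(2 4)
  after f': (1 2 5)
  after f': (1 4 5)

f' r' f' f'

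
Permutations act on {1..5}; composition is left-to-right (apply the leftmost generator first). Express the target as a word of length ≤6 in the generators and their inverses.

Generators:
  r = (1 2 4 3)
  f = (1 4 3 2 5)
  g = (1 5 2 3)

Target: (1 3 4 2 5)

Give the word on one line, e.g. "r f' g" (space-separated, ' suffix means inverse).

  after f': (1 5 2 3 4)
  after r': (1 5)(2 4 3)
  after f': (1 2)
  after r: (1 4 3)
  after f: (1 3 4 2 5)

f' r' f' r f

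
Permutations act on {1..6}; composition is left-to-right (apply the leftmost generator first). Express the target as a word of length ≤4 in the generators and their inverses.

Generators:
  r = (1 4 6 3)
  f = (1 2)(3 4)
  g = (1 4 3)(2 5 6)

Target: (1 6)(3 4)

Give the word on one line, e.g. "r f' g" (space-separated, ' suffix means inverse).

  after r: (1 4 6 3)
  after r: (1 6)(3 4)
  after f': (1 6 2)
  after f': (1 6)(3 4)

r r f' f'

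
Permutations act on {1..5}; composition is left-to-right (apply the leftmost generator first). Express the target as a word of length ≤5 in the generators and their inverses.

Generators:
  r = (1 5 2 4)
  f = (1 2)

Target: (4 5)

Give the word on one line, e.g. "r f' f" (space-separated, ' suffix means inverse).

r r f'

  after r: (1 5 2 4)
  after r: (1 2)(4 5)
  after f': (4 5)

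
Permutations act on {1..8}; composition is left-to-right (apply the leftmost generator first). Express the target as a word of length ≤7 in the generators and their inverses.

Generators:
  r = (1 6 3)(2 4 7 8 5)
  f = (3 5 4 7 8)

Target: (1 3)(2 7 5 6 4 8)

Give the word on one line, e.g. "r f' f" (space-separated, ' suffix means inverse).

f' r f' r' r'

  after f': (3 8 7 4 5)
  after r: (1 6 3 5)(2 4)
  after f': (1 6 8 7 4 2 5)
  after r': (2 8 4 5 3 6 7)
  after r': (1 3)(2 7 5 6 4 8)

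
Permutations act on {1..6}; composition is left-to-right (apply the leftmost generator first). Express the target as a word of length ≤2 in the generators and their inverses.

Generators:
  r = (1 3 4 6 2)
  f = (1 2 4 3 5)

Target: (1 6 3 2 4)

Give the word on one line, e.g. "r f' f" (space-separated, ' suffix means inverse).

  after r': (1 2 6 4 3)
  after r': (1 6 3 2 4)

r' r'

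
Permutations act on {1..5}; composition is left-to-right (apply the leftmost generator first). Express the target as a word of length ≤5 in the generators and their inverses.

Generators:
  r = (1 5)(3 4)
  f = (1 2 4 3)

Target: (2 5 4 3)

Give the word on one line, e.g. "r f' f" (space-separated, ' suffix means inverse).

  after f': (1 3 4 2)
  after r: (1 4 2 5)
  after f': (1 2 5 3 4)
  after f': (2 5 4 3)

f' r f' f'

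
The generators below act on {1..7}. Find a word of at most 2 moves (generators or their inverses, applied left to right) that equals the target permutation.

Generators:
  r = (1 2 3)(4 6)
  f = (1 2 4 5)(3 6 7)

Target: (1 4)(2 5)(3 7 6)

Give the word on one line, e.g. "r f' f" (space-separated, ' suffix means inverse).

  after f: (1 2 4 5)(3 6 7)
  after f: (1 4)(2 5)(3 7 6)

f f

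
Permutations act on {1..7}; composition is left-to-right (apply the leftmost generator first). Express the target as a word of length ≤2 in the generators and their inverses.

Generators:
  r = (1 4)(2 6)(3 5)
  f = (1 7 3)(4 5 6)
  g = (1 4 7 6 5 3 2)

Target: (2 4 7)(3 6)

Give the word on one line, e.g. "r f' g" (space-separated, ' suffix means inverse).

g r

  after g: (1 4 7 6 5 3 2)
  after r: (2 4 7)(3 6)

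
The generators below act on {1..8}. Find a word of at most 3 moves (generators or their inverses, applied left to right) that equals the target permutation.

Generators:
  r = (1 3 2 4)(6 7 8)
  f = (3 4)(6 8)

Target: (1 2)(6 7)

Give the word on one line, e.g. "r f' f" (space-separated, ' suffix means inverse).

r' f r

  after r': (1 4 2 3)(6 8 7)
  after f: (1 3)(2 4)(7 8)
  after r: (1 2)(6 7)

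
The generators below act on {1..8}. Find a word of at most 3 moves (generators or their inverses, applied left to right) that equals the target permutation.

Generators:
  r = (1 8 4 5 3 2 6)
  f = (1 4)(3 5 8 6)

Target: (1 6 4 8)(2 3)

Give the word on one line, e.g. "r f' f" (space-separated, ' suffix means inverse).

r f

  after r: (1 8 4 5 3 2 6)
  after f: (1 6 4 8)(2 3)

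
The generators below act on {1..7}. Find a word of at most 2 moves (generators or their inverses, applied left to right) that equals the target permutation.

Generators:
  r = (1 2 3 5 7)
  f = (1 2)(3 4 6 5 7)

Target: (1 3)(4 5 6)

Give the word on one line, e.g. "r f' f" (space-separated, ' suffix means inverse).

f' r

  after f': (1 2)(3 7 5 6 4)
  after r: (1 3)(4 5 6)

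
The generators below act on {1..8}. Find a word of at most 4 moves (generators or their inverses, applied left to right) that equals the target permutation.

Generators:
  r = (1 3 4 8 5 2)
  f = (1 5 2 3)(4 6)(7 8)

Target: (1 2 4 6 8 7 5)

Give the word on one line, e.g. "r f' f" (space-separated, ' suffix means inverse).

  after f: (1 5 2 3)(4 6)(7 8)
  after r: (1 2 4 6 8 7 5)

f r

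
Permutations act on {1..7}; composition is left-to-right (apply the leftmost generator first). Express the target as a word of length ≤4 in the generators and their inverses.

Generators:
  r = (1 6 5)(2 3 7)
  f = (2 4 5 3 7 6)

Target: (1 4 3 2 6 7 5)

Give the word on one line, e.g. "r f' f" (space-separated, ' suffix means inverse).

r' r' f f

  after r': (1 5 6)(2 7 3)
  after r': (1 6 5)(2 3 7)
  after f: (1 2 7 4 5)(3 6)
  after f: (1 4 3 2 6 7 5)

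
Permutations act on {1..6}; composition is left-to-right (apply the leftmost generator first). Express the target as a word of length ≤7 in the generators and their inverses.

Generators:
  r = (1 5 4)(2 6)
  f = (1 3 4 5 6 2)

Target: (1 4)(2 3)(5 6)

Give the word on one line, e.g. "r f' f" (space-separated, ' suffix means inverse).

r f' f' r f

  after r: (1 5 4)(2 6)
  after f': (1 4 2 5 3)
  after f': (1 3 2 4 6 5)
  after r: (1 3 6 4 2)
  after f: (1 4)(2 3)(5 6)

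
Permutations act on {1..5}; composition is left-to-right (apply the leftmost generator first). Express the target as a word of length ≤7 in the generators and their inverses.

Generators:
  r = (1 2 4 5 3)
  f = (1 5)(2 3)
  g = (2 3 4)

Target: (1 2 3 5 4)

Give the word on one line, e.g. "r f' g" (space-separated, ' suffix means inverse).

  after f': (1 5)(2 3)
  after g': (1 5)(3 4)
  after r: (1 3 5 2 4)
  after g: (1 4)(3 5)
  after g: (1 2 3 5 4)

f' g' r g g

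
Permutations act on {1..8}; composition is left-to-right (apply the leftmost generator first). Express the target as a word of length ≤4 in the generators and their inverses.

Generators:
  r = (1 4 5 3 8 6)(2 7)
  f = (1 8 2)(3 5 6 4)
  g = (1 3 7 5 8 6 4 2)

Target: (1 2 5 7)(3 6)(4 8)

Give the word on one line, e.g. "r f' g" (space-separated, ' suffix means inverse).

  after r: (1 4 5 3 8 6)(2 7)
  after g: (1 2 5 7)(3 6)(4 8)

r g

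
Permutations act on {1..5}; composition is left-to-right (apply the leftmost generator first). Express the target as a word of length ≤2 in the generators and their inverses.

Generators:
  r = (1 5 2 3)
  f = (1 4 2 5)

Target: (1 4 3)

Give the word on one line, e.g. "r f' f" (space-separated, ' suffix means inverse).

f r

  after f: (1 4 2 5)
  after r: (1 4 3)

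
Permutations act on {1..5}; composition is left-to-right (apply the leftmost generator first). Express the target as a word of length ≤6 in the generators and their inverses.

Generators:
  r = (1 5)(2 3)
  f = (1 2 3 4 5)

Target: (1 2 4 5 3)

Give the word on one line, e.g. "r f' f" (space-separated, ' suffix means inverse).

f r' r' f r

  after f: (1 2 3 4 5)
  after r': (1 3 4)
  after r': (1 2 3 4 5)
  after f: (1 3 5 2 4)
  after r: (1 2 4 5 3)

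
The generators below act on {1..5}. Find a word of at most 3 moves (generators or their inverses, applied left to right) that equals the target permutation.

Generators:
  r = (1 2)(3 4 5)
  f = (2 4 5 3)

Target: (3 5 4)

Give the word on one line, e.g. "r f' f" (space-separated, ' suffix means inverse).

  after r: (1 2)(3 4 5)
  after r: (3 5 4)

r r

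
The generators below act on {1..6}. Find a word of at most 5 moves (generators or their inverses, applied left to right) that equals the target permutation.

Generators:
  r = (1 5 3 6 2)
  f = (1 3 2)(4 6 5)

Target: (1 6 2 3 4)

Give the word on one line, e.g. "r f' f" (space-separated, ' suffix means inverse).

f' f' r' f'

  after f': (1 2 3)(4 5 6)
  after f': (1 3 2)(4 6 5)
  after r': (1 5 4 3 6)
  after f': (1 6 2 3 4)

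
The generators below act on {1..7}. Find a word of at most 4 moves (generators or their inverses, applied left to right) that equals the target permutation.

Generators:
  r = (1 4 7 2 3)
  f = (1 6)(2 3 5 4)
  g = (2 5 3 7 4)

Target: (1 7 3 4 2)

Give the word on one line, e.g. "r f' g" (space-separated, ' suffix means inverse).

  after r: (1 4 7 2 3)
  after r: (1 7 3 4 2)

r r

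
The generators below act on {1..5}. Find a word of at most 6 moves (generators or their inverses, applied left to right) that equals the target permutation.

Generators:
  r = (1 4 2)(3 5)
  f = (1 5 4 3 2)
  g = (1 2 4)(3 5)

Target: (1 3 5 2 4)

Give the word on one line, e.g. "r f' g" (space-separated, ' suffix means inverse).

  after g: (1 2 4)(3 5)
  after f': (1 3)(2 5 4)
  after f': (1 4 3 2)
  after f': (1 5)
  after r': (1 3 5 2 4)

g f' f' f' r'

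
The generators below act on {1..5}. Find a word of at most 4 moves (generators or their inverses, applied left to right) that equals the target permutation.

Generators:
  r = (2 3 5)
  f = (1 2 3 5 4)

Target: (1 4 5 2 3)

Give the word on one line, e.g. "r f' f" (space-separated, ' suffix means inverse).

  after r': (2 5 3)
  after f': (1 4 5 2 3)

r' f'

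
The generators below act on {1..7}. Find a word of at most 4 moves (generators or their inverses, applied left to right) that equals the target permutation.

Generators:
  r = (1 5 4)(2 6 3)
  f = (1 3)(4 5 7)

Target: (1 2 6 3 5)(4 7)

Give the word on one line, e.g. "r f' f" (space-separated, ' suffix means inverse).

f' r

  after f': (1 3)(4 7 5)
  after r: (1 2 6 3 5)(4 7)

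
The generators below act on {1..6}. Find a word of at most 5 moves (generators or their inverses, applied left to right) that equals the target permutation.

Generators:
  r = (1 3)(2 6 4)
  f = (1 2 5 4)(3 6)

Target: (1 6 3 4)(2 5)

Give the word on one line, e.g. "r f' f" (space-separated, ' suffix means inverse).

  after f: (1 2 5 4)(3 6)
  after r': (1 4 3 2 5 6)
  after r': (1 6 3 4)(2 5)

f r' r'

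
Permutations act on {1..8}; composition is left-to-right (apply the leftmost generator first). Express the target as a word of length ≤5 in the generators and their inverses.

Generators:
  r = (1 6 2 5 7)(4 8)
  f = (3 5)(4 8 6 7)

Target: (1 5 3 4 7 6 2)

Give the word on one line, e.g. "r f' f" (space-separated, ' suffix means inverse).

  after f: (3 5)(4 8 6 7)
  after r': (1 7 8)(2 6 5 3)
  after r': (1 5 3 6 2)(4 8 7)
  after f': (1 3 8 6 2)
  after f': (1 5 3 4 7 6 2)

f r' r' f' f'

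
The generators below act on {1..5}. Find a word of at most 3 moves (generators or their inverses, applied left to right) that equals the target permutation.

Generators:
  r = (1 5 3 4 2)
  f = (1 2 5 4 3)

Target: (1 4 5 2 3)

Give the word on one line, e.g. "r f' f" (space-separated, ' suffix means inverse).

  after r': (1 2 4 3 5)
  after r': (1 4 5 2 3)

r' r'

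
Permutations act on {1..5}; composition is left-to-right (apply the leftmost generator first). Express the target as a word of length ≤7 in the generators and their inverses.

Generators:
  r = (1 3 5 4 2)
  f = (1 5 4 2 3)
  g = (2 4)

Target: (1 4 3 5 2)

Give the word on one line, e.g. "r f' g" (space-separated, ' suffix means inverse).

  after r: (1 3 5 4 2)
  after f': (1 2 3)
  after g: (1 4 2 3)
  after f: (1 2)(3 5 4)
  after g': (1 4 3 5 2)

r f' g f g'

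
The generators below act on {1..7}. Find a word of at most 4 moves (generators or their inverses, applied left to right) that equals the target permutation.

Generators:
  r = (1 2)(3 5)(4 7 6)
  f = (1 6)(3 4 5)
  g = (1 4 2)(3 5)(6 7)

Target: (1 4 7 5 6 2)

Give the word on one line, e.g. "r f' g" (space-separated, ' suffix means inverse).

g r f' r'

  after g: (1 4 2)(3 5)(6 7)
  after r: (1 7 4)
  after f': (1 7 3 5 4 6)
  after r': (1 4 7 5 6 2)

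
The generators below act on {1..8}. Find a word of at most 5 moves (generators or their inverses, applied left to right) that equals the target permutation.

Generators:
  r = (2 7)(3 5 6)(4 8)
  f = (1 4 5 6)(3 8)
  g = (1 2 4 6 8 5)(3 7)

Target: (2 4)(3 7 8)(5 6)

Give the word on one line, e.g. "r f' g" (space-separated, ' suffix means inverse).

  after f: (1 4 5 6)(3 8)
  after r': (1 8 6)(2 7)(3 4)
  after g': (1 6 5 8 4 7)(2 3)
  after f: (2 8 5 3)(4 7)
  after r': (2 4)(3 7 8)(5 6)

f r' g' f r'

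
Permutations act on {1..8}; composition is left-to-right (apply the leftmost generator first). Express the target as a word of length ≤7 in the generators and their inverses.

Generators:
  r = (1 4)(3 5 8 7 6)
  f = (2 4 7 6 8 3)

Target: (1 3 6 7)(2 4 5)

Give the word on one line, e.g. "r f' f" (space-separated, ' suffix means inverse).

f r f f r

  after f: (2 4 7 6 8 3)
  after r: (1 4 6 7 3 2)(5 8)
  after f: (1 7 2)(3 4 8 5)
  after f: (1 6 8 5 2)(3 7 4)
  after r: (1 3 6 7)(2 4 5)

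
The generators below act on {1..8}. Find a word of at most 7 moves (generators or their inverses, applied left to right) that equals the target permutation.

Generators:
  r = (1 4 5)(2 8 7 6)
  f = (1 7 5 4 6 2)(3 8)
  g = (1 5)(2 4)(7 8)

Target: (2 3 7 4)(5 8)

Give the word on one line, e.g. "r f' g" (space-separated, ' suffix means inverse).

f' g f r f

  after f': (1 2 6 4 5 7)(3 8)
  after g: (1 4)(2 6)(3 7 5 8)
  after f: (1 6)(3 5)(4 7)
  after r: (1 2 8 7 5 3)(4 6)
  after f: (2 3 7 4)(5 8)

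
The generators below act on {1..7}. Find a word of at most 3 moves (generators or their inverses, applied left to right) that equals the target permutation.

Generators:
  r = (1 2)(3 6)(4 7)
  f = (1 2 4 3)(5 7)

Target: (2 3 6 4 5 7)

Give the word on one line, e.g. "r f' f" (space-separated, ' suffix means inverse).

  after r': (1 2)(3 6)(4 7)
  after f': (2 3 6 4 5 7)

r' f'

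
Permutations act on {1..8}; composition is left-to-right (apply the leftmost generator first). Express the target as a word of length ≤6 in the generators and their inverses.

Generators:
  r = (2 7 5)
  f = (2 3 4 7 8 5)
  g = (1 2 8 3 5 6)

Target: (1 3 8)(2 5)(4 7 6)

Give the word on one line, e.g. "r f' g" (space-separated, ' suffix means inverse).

r' g' g' r f

  after r': (2 5 7)
  after g': (1 6 5 7)(2 3 8)
  after g': (1 5 7 6 3 2 8)
  after r: (1 2 8)(3 7 6)
  after f: (1 3 8)(2 5)(4 7 6)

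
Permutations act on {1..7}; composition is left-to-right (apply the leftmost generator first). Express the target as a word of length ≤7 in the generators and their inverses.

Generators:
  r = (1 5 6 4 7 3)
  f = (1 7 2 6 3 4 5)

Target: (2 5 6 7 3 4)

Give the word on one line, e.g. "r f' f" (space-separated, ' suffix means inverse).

r' f r' f r

  after r': (1 3 7 4 6 5)
  after f: (1 4 3 2 6)(5 7)
  after r': (1 6 3 2 5 4 7)
  after f: (1 3 6 4 2)
  after r: (2 5 6 7 3 4)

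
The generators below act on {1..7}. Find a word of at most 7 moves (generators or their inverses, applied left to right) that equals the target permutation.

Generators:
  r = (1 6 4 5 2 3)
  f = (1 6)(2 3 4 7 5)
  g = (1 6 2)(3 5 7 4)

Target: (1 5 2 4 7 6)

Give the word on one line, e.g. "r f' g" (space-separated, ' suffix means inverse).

r g' g' r g

  after r: (1 6 4 5 2 3)
  after g': (2 4 3)(5 6 7)
  after g': (1 2 7 3 6 5)
  after r: (1 3 4 5 6 2 7)
  after g: (1 5 2 4 7 6)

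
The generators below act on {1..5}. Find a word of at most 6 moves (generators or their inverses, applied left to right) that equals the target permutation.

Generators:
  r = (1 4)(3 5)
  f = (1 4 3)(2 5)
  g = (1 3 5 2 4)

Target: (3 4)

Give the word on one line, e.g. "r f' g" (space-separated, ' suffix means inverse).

f g f' f' r

  after f: (1 4 3)(2 5)
  after g: (4 5)
  after f': (1 3 4 2 5)
  after f': (1 4 5 3)
  after r: (3 4)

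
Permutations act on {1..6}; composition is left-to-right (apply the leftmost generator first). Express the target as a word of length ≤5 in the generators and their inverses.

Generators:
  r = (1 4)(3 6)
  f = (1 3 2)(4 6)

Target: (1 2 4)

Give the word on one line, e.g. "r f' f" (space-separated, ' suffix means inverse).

r f' r f

  after r: (1 4)(3 6)
  after f': (1 6)(2 3 4)
  after r: (1 3)(2 6 4)
  after f: (1 2 4)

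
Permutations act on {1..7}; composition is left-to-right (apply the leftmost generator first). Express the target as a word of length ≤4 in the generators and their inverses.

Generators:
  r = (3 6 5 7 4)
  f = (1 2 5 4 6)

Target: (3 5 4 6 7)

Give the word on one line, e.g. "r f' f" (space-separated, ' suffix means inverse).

r r

  after r: (3 6 5 7 4)
  after r: (3 5 4 6 7)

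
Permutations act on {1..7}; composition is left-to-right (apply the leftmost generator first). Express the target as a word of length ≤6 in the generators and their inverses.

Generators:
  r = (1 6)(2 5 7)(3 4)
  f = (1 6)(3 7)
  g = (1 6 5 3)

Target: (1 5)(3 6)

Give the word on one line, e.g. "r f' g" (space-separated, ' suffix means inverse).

g' f' f' g'

  after g': (1 3 5 6)
  after f': (1 7 3 5)
  after f': (1 3 5 6)
  after g': (1 5)(3 6)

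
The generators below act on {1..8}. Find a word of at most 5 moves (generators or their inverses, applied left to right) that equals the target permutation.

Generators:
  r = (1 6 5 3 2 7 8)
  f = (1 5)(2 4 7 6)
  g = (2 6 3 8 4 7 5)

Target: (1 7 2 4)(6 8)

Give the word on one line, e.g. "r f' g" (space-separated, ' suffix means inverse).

r g' r

  after r: (1 6 5 3 2 7 8)
  after g': (1 2 4 8)(3 5 6 7)
  after r: (1 7 2 4)(6 8)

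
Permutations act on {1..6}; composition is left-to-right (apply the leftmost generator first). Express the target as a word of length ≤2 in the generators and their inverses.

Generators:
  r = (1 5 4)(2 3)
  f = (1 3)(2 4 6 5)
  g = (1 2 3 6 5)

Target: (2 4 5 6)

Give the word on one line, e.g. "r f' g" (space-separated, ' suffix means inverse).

  after g': (1 5 6 3 2)
  after r': (2 4 5 6)

g' r'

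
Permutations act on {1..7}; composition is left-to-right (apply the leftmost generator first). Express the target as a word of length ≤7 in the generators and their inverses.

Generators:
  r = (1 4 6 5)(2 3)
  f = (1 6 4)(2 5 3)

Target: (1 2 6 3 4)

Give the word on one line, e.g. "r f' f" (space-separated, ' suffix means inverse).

f r f' r' f

  after f: (1 6 4)(2 5 3)
  after r: (1 5 2)
  after f': (1 2 4 6)(3 5)
  after r': (1 3 6 5 2)
  after f: (1 2 6 3 4)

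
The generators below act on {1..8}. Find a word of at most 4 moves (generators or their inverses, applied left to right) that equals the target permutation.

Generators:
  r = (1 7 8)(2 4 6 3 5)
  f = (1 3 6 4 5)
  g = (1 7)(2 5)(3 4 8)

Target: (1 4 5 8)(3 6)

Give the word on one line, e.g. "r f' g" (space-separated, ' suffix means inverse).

r' g'

  after r': (1 8 7)(2 5 3 6 4)
  after g': (1 4 5 8)(3 6)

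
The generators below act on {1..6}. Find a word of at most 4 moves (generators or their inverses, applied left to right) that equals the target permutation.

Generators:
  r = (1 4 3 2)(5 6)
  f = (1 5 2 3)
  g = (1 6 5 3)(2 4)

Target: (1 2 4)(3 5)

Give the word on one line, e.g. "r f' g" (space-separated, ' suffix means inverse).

f g r

  after f: (1 5 2 3)
  after g: (1 3 6 5 4 2)
  after r: (1 2 4)(3 5)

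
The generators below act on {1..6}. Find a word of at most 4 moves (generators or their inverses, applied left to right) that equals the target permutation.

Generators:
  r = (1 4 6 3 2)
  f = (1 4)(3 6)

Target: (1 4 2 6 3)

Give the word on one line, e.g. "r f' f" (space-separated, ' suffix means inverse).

f r' f

  after f: (1 4)(3 6)
  after r': (2 3 4)
  after f: (1 4 2 6 3)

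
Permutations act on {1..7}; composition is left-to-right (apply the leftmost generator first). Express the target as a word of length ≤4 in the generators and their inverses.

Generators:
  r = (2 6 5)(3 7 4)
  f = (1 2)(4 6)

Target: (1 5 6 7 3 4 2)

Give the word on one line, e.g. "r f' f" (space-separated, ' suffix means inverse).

f' r'

  after f': (1 2)(4 6)
  after r': (1 5 6 7 3 4 2)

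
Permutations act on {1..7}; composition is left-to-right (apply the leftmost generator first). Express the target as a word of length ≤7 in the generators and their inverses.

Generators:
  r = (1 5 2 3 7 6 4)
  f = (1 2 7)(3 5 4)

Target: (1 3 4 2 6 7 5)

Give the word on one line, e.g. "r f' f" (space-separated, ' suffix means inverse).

r' f r f' r

  after r': (1 4 6 7 3 2 5)
  after f: (1 3 7 5 2 4 6)
  after r: (1 7 2)(3 6 5)
  after f': (1 2 7)(3 6)(4 5)
  after r: (1 3 4 2 6 7 5)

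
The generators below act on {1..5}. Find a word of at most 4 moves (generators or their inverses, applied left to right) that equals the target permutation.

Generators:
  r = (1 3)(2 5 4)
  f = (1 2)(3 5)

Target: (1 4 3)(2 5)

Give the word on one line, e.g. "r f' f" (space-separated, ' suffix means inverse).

  after f: (1 2)(3 5)
  after r': (1 4 5)(2 3)
  after f: (1 4 3)(2 5)

f r' f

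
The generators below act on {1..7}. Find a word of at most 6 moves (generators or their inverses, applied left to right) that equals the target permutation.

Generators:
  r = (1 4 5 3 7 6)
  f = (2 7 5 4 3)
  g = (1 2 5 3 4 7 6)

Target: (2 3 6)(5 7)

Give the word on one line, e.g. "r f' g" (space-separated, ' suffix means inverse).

  after r': (1 6 7 3 5 4)
  after f: (1 6 5 3 4)(2 7)
  after g': (1 7)(2 4 6)
  after r: (1 6 2 5 3 7 4)
  after r: (2 3 6)(5 7)

r' f g' r r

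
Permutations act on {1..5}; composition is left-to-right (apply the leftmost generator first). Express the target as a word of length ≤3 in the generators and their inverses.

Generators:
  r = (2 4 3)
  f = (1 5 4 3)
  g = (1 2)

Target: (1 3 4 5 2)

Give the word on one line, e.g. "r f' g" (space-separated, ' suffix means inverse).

  after f': (1 3 4 5)
  after g': (1 3 4 5 2)

f' g'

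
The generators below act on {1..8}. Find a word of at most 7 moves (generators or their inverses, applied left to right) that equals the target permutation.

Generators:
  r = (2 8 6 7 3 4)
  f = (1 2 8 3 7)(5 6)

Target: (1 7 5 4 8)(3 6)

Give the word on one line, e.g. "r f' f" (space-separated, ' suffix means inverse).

f r' f' r' f

  after f: (1 2 8 3 7)(5 6)
  after r': (1 4 3 6 5 8 7)
  after f': (1 4 8 3 5 2)
  after r': (1 3 5 4 2)(6 8 7)
  after f: (1 7 5 4 8)(3 6)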